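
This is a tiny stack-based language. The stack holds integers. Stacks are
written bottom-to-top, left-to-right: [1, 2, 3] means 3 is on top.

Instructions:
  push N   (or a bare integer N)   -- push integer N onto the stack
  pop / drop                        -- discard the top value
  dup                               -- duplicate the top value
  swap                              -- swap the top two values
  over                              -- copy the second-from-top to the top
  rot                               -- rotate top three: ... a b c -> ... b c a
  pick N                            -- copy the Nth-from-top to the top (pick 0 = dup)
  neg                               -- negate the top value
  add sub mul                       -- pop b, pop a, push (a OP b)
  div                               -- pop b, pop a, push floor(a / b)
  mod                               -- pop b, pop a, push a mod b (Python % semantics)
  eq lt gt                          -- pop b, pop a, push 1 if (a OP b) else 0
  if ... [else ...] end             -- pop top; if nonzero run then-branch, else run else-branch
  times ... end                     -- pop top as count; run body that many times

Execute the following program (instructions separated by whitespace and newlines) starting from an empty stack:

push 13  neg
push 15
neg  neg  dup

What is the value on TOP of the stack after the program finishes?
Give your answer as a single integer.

Answer: 15

Derivation:
After 'push 13': [13]
After 'neg': [-13]
After 'push 15': [-13, 15]
After 'neg': [-13, -15]
After 'neg': [-13, 15]
After 'dup': [-13, 15, 15]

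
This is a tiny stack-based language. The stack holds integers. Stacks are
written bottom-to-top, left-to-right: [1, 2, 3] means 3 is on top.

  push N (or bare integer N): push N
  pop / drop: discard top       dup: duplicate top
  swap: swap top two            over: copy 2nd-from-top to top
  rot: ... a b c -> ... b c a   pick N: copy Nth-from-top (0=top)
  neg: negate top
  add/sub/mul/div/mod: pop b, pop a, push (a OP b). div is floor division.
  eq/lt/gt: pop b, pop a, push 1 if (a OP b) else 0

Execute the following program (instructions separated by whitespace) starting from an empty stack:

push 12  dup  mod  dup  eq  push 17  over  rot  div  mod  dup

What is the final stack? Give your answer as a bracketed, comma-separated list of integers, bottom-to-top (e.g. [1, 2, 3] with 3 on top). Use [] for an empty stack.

After 'push 12': [12]
After 'dup': [12, 12]
After 'mod': [0]
After 'dup': [0, 0]
After 'eq': [1]
After 'push 17': [1, 17]
After 'over': [1, 17, 1]
After 'rot': [17, 1, 1]
After 'div': [17, 1]
After 'mod': [0]
After 'dup': [0, 0]

Answer: [0, 0]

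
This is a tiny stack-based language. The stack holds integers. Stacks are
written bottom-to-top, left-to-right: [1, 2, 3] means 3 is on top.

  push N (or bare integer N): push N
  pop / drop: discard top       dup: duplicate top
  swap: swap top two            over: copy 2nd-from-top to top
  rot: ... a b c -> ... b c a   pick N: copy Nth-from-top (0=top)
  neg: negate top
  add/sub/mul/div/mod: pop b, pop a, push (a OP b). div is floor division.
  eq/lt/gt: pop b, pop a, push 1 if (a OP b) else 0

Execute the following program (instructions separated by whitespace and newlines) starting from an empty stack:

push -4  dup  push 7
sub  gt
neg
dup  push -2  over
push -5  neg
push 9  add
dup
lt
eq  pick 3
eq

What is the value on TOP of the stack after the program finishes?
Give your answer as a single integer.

Answer: 0

Derivation:
After 'push -4': [-4]
After 'dup': [-4, -4]
After 'push 7': [-4, -4, 7]
After 'sub': [-4, -11]
After 'gt': [1]
After 'neg': [-1]
After 'dup': [-1, -1]
After 'push -2': [-1, -1, -2]
After 'over': [-1, -1, -2, -1]
After 'push -5': [-1, -1, -2, -1, -5]
After 'neg': [-1, -1, -2, -1, 5]
After 'push 9': [-1, -1, -2, -1, 5, 9]
After 'add': [-1, -1, -2, -1, 14]
After 'dup': [-1, -1, -2, -1, 14, 14]
After 'lt': [-1, -1, -2, -1, 0]
After 'eq': [-1, -1, -2, 0]
After 'pick 3': [-1, -1, -2, 0, -1]
After 'eq': [-1, -1, -2, 0]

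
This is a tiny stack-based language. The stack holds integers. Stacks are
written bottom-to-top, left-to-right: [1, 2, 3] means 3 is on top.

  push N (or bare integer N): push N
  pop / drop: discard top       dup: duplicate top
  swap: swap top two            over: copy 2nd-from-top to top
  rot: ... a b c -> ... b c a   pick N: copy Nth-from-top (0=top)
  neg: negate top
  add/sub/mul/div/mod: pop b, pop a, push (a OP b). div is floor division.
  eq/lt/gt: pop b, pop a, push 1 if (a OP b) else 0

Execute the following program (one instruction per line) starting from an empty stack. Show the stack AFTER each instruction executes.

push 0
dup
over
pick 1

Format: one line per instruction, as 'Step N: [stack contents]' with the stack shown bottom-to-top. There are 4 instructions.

Step 1: [0]
Step 2: [0, 0]
Step 3: [0, 0, 0]
Step 4: [0, 0, 0, 0]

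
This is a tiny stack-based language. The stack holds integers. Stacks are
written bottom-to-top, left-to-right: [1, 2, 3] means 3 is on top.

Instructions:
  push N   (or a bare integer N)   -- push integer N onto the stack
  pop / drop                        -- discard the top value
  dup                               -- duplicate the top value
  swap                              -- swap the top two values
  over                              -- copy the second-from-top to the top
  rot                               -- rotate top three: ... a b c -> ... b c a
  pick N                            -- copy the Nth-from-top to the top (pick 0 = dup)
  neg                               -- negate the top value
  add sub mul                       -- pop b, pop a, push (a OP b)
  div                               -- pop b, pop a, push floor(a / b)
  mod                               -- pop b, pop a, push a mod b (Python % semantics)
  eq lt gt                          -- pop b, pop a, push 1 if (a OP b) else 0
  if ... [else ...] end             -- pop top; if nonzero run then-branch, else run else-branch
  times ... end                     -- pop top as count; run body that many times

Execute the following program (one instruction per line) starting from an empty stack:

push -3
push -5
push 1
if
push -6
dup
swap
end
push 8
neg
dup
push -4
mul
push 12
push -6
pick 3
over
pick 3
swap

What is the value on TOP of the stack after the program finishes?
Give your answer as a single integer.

After 'push -3': [-3]
After 'push -5': [-3, -5]
After 'push 1': [-3, -5, 1]
After 'if': [-3, -5]
After 'push -6': [-3, -5, -6]
After 'dup': [-3, -5, -6, -6]
After 'swap': [-3, -5, -6, -6]
After 'push 8': [-3, -5, -6, -6, 8]
After 'neg': [-3, -5, -6, -6, -8]
After 'dup': [-3, -5, -6, -6, -8, -8]
After 'push -4': [-3, -5, -6, -6, -8, -8, -4]
After 'mul': [-3, -5, -6, -6, -8, 32]
After 'push 12': [-3, -5, -6, -6, -8, 32, 12]
After 'push -6': [-3, -5, -6, -6, -8, 32, 12, -6]
After 'pick 3': [-3, -5, -6, -6, -8, 32, 12, -6, -8]
After 'over': [-3, -5, -6, -6, -8, 32, 12, -6, -8, -6]
After 'pick 3': [-3, -5, -6, -6, -8, 32, 12, -6, -8, -6, 12]
After 'swap': [-3, -5, -6, -6, -8, 32, 12, -6, -8, 12, -6]

Answer: -6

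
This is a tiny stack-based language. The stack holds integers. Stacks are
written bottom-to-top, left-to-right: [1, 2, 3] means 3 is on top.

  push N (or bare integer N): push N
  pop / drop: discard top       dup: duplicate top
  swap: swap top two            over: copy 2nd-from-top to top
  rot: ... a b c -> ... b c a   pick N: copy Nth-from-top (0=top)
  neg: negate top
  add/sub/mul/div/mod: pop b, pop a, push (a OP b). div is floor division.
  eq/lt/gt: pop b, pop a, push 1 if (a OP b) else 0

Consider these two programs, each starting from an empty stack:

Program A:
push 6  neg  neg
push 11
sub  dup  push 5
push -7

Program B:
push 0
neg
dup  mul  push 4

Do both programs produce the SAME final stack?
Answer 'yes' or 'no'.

Answer: no

Derivation:
Program A trace:
  After 'push 6': [6]
  After 'neg': [-6]
  After 'neg': [6]
  After 'push 11': [6, 11]
  After 'sub': [-5]
  After 'dup': [-5, -5]
  After 'push 5': [-5, -5, 5]
  After 'push -7': [-5, -5, 5, -7]
Program A final stack: [-5, -5, 5, -7]

Program B trace:
  After 'push 0': [0]
  After 'neg': [0]
  After 'dup': [0, 0]
  After 'mul': [0]
  After 'push 4': [0, 4]
Program B final stack: [0, 4]
Same: no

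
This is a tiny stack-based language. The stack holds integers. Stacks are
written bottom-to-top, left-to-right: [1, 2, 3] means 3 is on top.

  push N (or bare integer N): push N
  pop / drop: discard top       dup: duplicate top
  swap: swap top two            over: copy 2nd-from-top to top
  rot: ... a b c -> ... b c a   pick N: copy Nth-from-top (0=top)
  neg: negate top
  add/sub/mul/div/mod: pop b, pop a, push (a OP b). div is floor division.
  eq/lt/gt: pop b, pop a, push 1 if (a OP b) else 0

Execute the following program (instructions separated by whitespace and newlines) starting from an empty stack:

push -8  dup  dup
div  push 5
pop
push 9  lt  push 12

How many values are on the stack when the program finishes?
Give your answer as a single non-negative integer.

Answer: 3

Derivation:
After 'push -8': stack = [-8] (depth 1)
After 'dup': stack = [-8, -8] (depth 2)
After 'dup': stack = [-8, -8, -8] (depth 3)
After 'div': stack = [-8, 1] (depth 2)
After 'push 5': stack = [-8, 1, 5] (depth 3)
After 'pop': stack = [-8, 1] (depth 2)
After 'push 9': stack = [-8, 1, 9] (depth 3)
After 'lt': stack = [-8, 1] (depth 2)
After 'push 12': stack = [-8, 1, 12] (depth 3)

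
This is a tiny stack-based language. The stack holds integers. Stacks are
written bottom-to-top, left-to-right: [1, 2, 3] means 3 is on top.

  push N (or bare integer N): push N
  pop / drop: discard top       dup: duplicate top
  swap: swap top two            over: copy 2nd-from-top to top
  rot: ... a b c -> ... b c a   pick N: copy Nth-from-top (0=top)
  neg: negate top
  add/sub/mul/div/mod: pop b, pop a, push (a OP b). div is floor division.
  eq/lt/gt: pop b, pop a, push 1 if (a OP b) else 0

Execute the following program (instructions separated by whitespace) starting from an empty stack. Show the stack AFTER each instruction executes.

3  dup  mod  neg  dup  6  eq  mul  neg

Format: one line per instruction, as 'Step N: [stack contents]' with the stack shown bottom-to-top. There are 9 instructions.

Step 1: [3]
Step 2: [3, 3]
Step 3: [0]
Step 4: [0]
Step 5: [0, 0]
Step 6: [0, 0, 6]
Step 7: [0, 0]
Step 8: [0]
Step 9: [0]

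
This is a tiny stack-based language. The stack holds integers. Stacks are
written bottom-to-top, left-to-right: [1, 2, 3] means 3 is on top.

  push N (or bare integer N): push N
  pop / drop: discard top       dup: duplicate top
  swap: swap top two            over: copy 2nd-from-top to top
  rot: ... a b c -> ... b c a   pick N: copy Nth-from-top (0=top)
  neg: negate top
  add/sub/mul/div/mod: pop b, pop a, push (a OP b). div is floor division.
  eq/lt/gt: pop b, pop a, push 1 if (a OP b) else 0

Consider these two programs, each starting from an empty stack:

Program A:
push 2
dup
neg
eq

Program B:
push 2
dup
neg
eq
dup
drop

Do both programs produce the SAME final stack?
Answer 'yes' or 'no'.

Program A trace:
  After 'push 2': [2]
  After 'dup': [2, 2]
  After 'neg': [2, -2]
  After 'eq': [0]
Program A final stack: [0]

Program B trace:
  After 'push 2': [2]
  After 'dup': [2, 2]
  After 'neg': [2, -2]
  After 'eq': [0]
  After 'dup': [0, 0]
  After 'drop': [0]
Program B final stack: [0]
Same: yes

Answer: yes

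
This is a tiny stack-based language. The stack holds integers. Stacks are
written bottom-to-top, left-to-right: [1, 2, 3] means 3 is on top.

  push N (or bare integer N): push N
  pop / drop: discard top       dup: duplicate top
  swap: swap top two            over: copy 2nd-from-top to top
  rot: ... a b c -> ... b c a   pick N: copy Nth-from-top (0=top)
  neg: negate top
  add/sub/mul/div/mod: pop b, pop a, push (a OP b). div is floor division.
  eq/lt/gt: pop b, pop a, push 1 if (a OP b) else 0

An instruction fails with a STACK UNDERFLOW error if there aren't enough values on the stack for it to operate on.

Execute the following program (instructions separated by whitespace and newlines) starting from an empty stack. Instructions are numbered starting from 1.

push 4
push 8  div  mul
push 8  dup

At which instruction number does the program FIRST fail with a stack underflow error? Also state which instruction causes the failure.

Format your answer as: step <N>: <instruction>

Step 1 ('push 4'): stack = [4], depth = 1
Step 2 ('push 8'): stack = [4, 8], depth = 2
Step 3 ('div'): stack = [0], depth = 1
Step 4 ('mul'): needs 2 value(s) but depth is 1 — STACK UNDERFLOW

Answer: step 4: mul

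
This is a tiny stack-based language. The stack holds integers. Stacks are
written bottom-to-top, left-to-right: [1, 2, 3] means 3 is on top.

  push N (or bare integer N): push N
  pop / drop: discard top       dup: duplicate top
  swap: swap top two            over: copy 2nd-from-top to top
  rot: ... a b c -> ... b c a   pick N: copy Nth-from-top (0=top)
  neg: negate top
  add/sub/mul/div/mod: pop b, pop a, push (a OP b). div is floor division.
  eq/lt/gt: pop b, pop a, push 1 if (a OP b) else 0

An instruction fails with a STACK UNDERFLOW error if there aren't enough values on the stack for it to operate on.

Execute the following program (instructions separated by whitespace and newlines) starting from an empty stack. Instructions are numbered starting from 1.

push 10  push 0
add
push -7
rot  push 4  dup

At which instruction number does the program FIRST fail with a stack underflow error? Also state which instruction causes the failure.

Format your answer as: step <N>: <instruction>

Answer: step 5: rot

Derivation:
Step 1 ('push 10'): stack = [10], depth = 1
Step 2 ('push 0'): stack = [10, 0], depth = 2
Step 3 ('add'): stack = [10], depth = 1
Step 4 ('push -7'): stack = [10, -7], depth = 2
Step 5 ('rot'): needs 3 value(s) but depth is 2 — STACK UNDERFLOW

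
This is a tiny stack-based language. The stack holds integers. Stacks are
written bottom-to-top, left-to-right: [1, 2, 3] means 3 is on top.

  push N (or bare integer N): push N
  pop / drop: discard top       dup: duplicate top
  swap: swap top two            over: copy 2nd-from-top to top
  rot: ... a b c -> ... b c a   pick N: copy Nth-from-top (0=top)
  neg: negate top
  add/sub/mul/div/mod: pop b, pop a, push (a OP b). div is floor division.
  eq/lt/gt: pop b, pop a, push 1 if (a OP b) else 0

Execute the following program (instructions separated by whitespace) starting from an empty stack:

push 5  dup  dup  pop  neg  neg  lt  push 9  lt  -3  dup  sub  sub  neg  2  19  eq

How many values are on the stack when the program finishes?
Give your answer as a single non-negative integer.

Answer: 2

Derivation:
After 'push 5': stack = [5] (depth 1)
After 'dup': stack = [5, 5] (depth 2)
After 'dup': stack = [5, 5, 5] (depth 3)
After 'pop': stack = [5, 5] (depth 2)
After 'neg': stack = [5, -5] (depth 2)
After 'neg': stack = [5, 5] (depth 2)
After 'lt': stack = [0] (depth 1)
After 'push 9': stack = [0, 9] (depth 2)
After 'lt': stack = [1] (depth 1)
After 'push -3': stack = [1, -3] (depth 2)
After 'dup': stack = [1, -3, -3] (depth 3)
After 'sub': stack = [1, 0] (depth 2)
After 'sub': stack = [1] (depth 1)
After 'neg': stack = [-1] (depth 1)
After 'push 2': stack = [-1, 2] (depth 2)
After 'push 19': stack = [-1, 2, 19] (depth 3)
After 'eq': stack = [-1, 0] (depth 2)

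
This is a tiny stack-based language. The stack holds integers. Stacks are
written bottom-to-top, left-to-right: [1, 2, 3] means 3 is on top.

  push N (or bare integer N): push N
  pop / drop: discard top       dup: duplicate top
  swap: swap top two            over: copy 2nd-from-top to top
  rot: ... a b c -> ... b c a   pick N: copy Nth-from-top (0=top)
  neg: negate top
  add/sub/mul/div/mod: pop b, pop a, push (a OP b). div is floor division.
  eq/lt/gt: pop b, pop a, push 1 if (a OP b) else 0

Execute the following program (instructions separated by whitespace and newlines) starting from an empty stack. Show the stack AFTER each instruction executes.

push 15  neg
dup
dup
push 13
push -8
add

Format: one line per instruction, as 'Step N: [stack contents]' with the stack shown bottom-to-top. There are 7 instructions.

Step 1: [15]
Step 2: [-15]
Step 3: [-15, -15]
Step 4: [-15, -15, -15]
Step 5: [-15, -15, -15, 13]
Step 6: [-15, -15, -15, 13, -8]
Step 7: [-15, -15, -15, 5]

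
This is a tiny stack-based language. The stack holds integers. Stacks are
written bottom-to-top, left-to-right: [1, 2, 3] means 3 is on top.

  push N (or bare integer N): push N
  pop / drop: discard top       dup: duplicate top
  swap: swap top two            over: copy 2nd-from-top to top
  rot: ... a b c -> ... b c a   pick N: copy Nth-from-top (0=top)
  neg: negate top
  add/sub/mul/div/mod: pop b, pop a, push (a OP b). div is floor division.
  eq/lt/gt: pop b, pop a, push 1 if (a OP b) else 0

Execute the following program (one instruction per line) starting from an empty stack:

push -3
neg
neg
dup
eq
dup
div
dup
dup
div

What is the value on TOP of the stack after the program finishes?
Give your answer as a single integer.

After 'push -3': [-3]
After 'neg': [3]
After 'neg': [-3]
After 'dup': [-3, -3]
After 'eq': [1]
After 'dup': [1, 1]
After 'div': [1]
After 'dup': [1, 1]
After 'dup': [1, 1, 1]
After 'div': [1, 1]

Answer: 1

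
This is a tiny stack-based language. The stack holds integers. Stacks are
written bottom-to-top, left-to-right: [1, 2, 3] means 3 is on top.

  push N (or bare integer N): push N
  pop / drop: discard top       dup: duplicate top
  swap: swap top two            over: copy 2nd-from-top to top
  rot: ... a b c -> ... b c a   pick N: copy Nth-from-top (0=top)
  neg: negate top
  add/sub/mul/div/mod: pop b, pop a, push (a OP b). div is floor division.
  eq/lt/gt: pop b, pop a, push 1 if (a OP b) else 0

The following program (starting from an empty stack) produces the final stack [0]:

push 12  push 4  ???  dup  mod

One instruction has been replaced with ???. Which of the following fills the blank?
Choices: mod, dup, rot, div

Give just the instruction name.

Answer: div

Derivation:
Stack before ???: [12, 4]
Stack after ???:  [3]
Checking each choice:
  mod: modulo by zero
  dup: produces [12, 4, 0]
  rot: stack underflow (need 3, have 2)
  div: MATCH


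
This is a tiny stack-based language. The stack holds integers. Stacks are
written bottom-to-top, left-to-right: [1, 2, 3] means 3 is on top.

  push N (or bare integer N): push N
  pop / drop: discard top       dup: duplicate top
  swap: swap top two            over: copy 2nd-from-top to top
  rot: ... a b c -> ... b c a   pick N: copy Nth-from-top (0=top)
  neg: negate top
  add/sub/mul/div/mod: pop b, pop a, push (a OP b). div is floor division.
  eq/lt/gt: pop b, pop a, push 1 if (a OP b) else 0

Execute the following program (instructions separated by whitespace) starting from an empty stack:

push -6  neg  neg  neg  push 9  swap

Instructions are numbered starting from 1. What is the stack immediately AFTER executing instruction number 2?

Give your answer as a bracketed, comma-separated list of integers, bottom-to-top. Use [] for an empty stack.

Step 1 ('push -6'): [-6]
Step 2 ('neg'): [6]

Answer: [6]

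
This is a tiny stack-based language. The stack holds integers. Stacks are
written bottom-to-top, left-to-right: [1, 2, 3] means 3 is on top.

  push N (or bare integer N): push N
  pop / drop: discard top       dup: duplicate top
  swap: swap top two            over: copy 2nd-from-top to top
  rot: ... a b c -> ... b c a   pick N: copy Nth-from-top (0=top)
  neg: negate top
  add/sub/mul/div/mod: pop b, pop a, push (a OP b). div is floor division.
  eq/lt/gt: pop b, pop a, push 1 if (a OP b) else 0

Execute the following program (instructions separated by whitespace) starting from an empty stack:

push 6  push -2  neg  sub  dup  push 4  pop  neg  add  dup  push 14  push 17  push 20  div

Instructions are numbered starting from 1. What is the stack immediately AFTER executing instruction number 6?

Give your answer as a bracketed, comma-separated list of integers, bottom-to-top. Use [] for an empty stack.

Step 1 ('push 6'): [6]
Step 2 ('push -2'): [6, -2]
Step 3 ('neg'): [6, 2]
Step 4 ('sub'): [4]
Step 5 ('dup'): [4, 4]
Step 6 ('push 4'): [4, 4, 4]

Answer: [4, 4, 4]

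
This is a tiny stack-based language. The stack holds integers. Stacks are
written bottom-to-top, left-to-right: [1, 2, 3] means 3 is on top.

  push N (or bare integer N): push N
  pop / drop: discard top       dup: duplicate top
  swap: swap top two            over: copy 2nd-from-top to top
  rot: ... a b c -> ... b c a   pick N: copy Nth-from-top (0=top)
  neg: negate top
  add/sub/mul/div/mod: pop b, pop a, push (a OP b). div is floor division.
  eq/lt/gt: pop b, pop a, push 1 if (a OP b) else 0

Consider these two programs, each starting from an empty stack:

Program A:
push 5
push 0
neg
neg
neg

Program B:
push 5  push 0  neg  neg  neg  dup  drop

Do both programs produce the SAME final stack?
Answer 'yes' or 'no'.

Answer: yes

Derivation:
Program A trace:
  After 'push 5': [5]
  After 'push 0': [5, 0]
  After 'neg': [5, 0]
  After 'neg': [5, 0]
  After 'neg': [5, 0]
Program A final stack: [5, 0]

Program B trace:
  After 'push 5': [5]
  After 'push 0': [5, 0]
  After 'neg': [5, 0]
  After 'neg': [5, 0]
  After 'neg': [5, 0]
  After 'dup': [5, 0, 0]
  After 'drop': [5, 0]
Program B final stack: [5, 0]
Same: yes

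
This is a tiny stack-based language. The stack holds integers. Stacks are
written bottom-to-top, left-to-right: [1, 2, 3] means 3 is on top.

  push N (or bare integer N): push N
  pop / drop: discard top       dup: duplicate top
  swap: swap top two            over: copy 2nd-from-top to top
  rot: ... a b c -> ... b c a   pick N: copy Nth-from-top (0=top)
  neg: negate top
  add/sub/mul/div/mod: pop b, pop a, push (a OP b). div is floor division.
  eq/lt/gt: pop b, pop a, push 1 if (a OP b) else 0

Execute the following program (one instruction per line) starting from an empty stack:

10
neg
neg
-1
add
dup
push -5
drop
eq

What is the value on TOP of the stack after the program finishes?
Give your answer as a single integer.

Answer: 1

Derivation:
After 'push 10': [10]
After 'neg': [-10]
After 'neg': [10]
After 'push -1': [10, -1]
After 'add': [9]
After 'dup': [9, 9]
After 'push -5': [9, 9, -5]
After 'drop': [9, 9]
After 'eq': [1]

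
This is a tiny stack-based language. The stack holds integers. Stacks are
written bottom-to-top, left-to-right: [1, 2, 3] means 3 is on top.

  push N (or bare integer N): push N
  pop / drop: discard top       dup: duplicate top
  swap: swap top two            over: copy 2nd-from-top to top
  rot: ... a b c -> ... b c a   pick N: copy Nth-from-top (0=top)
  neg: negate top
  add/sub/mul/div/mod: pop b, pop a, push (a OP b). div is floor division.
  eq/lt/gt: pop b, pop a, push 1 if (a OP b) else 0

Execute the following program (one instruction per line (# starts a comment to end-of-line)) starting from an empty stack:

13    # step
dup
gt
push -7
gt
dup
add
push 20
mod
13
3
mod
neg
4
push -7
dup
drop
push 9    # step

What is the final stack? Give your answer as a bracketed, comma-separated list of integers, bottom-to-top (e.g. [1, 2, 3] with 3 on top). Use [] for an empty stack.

After 'push 13': [13]
After 'dup': [13, 13]
After 'gt': [0]
After 'push -7': [0, -7]
After 'gt': [1]
After 'dup': [1, 1]
After 'add': [2]
After 'push 20': [2, 20]
After 'mod': [2]
After 'push 13': [2, 13]
After 'push 3': [2, 13, 3]
After 'mod': [2, 1]
After 'neg': [2, -1]
After 'push 4': [2, -1, 4]
After 'push -7': [2, -1, 4, -7]
After 'dup': [2, -1, 4, -7, -7]
After 'drop': [2, -1, 4, -7]
After 'push 9': [2, -1, 4, -7, 9]

Answer: [2, -1, 4, -7, 9]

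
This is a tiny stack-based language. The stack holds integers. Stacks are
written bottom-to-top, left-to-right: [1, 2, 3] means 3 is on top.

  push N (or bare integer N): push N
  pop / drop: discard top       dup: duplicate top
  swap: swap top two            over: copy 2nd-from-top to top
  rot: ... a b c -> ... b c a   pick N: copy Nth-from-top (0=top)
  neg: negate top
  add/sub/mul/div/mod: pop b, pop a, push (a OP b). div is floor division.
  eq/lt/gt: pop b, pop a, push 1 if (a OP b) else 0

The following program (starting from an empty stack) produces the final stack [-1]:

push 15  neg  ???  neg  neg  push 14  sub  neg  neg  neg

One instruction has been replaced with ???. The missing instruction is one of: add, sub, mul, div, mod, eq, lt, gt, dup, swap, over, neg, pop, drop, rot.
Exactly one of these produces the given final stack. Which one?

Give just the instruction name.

Stack before ???: [-15]
Stack after ???:  [15]
The instruction that transforms [-15] -> [15] is: neg

Answer: neg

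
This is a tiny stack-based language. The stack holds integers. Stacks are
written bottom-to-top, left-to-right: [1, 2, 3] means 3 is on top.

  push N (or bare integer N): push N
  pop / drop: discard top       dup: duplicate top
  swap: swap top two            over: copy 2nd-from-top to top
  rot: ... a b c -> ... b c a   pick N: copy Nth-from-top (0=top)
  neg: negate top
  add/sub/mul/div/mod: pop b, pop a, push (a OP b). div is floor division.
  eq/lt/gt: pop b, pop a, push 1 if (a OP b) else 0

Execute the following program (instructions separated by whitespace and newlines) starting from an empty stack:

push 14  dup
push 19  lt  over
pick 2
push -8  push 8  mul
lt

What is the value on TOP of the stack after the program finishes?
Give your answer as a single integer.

Answer: 0

Derivation:
After 'push 14': [14]
After 'dup': [14, 14]
After 'push 19': [14, 14, 19]
After 'lt': [14, 1]
After 'over': [14, 1, 14]
After 'pick 2': [14, 1, 14, 14]
After 'push -8': [14, 1, 14, 14, -8]
After 'push 8': [14, 1, 14, 14, -8, 8]
After 'mul': [14, 1, 14, 14, -64]
After 'lt': [14, 1, 14, 0]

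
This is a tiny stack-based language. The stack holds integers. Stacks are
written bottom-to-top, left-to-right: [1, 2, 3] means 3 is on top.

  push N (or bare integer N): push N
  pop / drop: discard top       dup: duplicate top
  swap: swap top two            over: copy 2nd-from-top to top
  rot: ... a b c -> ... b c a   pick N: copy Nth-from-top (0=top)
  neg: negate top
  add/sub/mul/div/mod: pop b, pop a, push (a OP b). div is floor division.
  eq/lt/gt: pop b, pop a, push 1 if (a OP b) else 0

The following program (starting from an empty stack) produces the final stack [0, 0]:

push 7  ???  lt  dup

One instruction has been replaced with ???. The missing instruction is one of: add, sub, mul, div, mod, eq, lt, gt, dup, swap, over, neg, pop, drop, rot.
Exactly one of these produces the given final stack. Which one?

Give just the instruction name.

Stack before ???: [7]
Stack after ???:  [7, 7]
The instruction that transforms [7] -> [7, 7] is: dup

Answer: dup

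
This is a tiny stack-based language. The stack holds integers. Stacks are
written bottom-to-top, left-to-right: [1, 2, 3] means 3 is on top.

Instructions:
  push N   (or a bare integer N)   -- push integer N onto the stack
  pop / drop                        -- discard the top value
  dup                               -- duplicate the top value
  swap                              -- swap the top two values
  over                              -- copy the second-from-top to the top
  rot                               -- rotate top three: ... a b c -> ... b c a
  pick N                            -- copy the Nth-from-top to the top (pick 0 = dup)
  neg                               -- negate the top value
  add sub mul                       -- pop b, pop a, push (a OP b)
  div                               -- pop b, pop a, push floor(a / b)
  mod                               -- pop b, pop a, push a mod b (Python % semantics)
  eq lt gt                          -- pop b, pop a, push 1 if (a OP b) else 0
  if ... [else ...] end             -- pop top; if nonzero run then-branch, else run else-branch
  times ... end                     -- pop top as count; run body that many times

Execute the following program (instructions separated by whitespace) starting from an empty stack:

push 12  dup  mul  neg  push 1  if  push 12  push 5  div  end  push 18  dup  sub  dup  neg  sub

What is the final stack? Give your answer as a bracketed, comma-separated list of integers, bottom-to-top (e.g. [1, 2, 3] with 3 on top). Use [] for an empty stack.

After 'push 12': [12]
After 'dup': [12, 12]
After 'mul': [144]
After 'neg': [-144]
After 'push 1': [-144, 1]
After 'if': [-144]
After 'push 12': [-144, 12]
After 'push 5': [-144, 12, 5]
After 'div': [-144, 2]
After 'push 18': [-144, 2, 18]
After 'dup': [-144, 2, 18, 18]
After 'sub': [-144, 2, 0]
After 'dup': [-144, 2, 0, 0]
After 'neg': [-144, 2, 0, 0]
After 'sub': [-144, 2, 0]

Answer: [-144, 2, 0]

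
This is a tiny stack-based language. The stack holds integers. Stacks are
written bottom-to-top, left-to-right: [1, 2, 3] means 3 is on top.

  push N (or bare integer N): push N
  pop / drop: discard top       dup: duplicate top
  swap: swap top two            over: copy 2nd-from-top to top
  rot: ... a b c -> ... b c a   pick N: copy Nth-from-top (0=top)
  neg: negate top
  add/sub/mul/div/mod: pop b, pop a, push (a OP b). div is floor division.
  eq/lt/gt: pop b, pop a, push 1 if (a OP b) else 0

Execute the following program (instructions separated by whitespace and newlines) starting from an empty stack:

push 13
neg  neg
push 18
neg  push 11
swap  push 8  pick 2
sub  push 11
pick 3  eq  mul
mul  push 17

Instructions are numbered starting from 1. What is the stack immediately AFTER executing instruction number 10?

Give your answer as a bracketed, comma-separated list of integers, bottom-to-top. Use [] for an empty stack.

Step 1 ('push 13'): [13]
Step 2 ('neg'): [-13]
Step 3 ('neg'): [13]
Step 4 ('push 18'): [13, 18]
Step 5 ('neg'): [13, -18]
Step 6 ('push 11'): [13, -18, 11]
Step 7 ('swap'): [13, 11, -18]
Step 8 ('push 8'): [13, 11, -18, 8]
Step 9 ('pick 2'): [13, 11, -18, 8, 11]
Step 10 ('sub'): [13, 11, -18, -3]

Answer: [13, 11, -18, -3]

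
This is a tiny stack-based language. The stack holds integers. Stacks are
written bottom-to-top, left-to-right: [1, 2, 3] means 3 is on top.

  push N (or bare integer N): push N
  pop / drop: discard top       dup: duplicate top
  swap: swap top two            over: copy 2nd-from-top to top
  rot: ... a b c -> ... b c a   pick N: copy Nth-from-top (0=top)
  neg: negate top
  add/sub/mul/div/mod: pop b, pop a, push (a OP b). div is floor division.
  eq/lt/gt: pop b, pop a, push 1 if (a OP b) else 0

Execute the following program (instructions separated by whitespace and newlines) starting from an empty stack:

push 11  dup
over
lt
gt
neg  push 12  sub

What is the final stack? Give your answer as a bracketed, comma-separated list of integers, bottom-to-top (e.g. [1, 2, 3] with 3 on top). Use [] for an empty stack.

Answer: [-13]

Derivation:
After 'push 11': [11]
After 'dup': [11, 11]
After 'over': [11, 11, 11]
After 'lt': [11, 0]
After 'gt': [1]
After 'neg': [-1]
After 'push 12': [-1, 12]
After 'sub': [-13]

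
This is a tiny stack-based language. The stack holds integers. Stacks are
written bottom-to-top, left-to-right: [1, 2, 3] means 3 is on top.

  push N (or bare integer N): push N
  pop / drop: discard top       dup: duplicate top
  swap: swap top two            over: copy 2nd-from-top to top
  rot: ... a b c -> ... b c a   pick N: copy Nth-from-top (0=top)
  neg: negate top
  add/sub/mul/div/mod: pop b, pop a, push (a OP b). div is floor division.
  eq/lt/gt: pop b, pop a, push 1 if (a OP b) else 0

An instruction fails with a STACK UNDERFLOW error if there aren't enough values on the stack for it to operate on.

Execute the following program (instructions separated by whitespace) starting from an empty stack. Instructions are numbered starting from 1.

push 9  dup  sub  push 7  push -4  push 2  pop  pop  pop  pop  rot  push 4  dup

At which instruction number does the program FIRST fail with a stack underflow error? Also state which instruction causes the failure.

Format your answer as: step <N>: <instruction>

Step 1 ('push 9'): stack = [9], depth = 1
Step 2 ('dup'): stack = [9, 9], depth = 2
Step 3 ('sub'): stack = [0], depth = 1
Step 4 ('push 7'): stack = [0, 7], depth = 2
Step 5 ('push -4'): stack = [0, 7, -4], depth = 3
Step 6 ('push 2'): stack = [0, 7, -4, 2], depth = 4
Step 7 ('pop'): stack = [0, 7, -4], depth = 3
Step 8 ('pop'): stack = [0, 7], depth = 2
Step 9 ('pop'): stack = [0], depth = 1
Step 10 ('pop'): stack = [], depth = 0
Step 11 ('rot'): needs 3 value(s) but depth is 0 — STACK UNDERFLOW

Answer: step 11: rot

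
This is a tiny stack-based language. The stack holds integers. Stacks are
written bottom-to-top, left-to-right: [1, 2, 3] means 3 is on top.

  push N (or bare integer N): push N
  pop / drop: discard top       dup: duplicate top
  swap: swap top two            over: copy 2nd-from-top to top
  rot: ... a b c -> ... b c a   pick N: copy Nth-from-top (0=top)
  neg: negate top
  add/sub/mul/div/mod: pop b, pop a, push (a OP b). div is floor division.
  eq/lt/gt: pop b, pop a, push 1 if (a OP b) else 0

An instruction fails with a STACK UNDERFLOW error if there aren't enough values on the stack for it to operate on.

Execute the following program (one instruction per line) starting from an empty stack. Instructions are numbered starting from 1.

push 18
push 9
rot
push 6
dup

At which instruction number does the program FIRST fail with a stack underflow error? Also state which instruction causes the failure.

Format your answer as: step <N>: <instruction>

Answer: step 3: rot

Derivation:
Step 1 ('push 18'): stack = [18], depth = 1
Step 2 ('push 9'): stack = [18, 9], depth = 2
Step 3 ('rot'): needs 3 value(s) but depth is 2 — STACK UNDERFLOW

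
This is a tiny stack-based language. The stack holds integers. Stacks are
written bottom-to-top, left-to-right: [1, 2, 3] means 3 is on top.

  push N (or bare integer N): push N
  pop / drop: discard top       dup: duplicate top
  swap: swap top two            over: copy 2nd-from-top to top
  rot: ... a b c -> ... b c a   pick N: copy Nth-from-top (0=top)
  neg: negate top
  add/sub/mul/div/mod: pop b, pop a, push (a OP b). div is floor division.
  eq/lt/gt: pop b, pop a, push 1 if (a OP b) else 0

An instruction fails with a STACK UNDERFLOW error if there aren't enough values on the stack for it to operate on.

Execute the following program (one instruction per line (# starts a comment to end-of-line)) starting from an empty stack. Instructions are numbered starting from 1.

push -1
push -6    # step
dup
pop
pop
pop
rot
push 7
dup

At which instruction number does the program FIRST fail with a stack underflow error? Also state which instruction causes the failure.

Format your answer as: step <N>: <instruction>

Step 1 ('push -1'): stack = [-1], depth = 1
Step 2 ('push -6'): stack = [-1, -6], depth = 2
Step 3 ('dup'): stack = [-1, -6, -6], depth = 3
Step 4 ('pop'): stack = [-1, -6], depth = 2
Step 5 ('pop'): stack = [-1], depth = 1
Step 6 ('pop'): stack = [], depth = 0
Step 7 ('rot'): needs 3 value(s) but depth is 0 — STACK UNDERFLOW

Answer: step 7: rot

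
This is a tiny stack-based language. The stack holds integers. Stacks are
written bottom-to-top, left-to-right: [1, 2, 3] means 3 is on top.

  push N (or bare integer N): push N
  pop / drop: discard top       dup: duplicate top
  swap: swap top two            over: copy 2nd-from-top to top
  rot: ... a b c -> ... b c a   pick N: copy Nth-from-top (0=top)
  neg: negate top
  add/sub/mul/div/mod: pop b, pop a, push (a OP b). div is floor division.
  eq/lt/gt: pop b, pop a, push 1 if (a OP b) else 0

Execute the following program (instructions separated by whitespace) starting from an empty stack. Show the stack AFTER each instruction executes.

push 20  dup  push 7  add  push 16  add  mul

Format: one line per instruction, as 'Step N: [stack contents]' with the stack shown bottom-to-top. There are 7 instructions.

Step 1: [20]
Step 2: [20, 20]
Step 3: [20, 20, 7]
Step 4: [20, 27]
Step 5: [20, 27, 16]
Step 6: [20, 43]
Step 7: [860]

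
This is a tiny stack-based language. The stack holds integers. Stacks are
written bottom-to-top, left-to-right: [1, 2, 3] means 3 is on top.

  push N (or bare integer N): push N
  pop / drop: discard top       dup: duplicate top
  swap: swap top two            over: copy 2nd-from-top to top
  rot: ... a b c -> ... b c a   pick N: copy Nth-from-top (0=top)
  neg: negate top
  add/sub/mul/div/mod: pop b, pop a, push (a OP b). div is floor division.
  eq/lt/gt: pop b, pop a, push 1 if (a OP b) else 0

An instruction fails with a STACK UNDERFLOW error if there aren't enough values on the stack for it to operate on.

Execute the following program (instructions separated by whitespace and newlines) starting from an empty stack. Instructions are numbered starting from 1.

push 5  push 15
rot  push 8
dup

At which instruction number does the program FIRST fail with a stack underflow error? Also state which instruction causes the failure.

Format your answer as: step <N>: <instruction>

Step 1 ('push 5'): stack = [5], depth = 1
Step 2 ('push 15'): stack = [5, 15], depth = 2
Step 3 ('rot'): needs 3 value(s) but depth is 2 — STACK UNDERFLOW

Answer: step 3: rot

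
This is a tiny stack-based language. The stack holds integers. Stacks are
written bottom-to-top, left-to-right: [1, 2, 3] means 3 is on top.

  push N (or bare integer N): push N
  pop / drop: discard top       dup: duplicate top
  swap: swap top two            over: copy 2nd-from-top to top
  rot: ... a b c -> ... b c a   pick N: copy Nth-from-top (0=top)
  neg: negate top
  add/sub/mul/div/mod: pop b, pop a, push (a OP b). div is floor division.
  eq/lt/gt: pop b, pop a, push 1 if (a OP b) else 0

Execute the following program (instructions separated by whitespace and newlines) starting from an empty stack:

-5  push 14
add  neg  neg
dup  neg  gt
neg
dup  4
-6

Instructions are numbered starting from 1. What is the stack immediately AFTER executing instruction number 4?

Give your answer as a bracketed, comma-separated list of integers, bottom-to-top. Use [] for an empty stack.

Step 1 ('-5'): [-5]
Step 2 ('push 14'): [-5, 14]
Step 3 ('add'): [9]
Step 4 ('neg'): [-9]

Answer: [-9]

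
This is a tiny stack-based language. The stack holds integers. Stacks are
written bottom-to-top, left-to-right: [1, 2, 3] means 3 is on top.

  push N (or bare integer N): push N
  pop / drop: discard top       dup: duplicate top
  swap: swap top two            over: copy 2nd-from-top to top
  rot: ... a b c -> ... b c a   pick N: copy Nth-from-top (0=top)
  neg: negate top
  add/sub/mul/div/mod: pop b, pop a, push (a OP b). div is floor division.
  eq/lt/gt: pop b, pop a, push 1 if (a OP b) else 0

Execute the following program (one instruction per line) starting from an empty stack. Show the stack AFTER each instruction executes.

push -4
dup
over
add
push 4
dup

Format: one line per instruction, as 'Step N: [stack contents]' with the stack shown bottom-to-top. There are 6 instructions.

Step 1: [-4]
Step 2: [-4, -4]
Step 3: [-4, -4, -4]
Step 4: [-4, -8]
Step 5: [-4, -8, 4]
Step 6: [-4, -8, 4, 4]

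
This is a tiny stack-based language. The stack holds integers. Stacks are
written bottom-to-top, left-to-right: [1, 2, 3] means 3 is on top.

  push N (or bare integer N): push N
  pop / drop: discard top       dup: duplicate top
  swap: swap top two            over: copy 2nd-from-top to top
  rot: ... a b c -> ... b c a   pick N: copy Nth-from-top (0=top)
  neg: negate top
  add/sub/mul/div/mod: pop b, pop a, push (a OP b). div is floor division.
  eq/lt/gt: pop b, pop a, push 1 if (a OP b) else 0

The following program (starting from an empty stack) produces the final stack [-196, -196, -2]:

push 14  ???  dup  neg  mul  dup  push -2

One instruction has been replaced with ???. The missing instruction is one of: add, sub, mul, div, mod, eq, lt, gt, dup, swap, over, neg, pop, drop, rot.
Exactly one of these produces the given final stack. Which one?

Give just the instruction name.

Stack before ???: [14]
Stack after ???:  [-14]
The instruction that transforms [14] -> [-14] is: neg

Answer: neg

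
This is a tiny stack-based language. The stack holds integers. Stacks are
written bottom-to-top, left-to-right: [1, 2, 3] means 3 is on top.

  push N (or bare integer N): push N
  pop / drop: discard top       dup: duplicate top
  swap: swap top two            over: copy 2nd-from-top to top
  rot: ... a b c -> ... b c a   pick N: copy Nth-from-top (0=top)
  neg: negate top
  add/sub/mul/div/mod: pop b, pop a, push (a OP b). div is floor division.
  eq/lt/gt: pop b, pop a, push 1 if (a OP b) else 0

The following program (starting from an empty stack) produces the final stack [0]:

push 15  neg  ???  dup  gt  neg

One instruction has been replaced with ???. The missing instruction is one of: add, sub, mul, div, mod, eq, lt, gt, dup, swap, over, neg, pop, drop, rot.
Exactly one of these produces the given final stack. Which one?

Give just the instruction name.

Stack before ???: [-15]
Stack after ???:  [15]
The instruction that transforms [-15] -> [15] is: neg

Answer: neg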